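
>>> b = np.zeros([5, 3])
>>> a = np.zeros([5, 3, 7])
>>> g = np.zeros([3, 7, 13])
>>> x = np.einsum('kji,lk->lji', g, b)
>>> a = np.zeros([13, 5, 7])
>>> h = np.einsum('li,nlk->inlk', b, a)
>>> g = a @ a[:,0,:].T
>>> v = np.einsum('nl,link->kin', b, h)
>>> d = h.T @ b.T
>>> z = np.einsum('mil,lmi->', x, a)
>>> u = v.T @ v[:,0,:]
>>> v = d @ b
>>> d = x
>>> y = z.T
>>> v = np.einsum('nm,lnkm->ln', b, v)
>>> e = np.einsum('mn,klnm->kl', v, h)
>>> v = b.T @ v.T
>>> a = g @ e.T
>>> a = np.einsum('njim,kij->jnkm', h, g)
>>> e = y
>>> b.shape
(5, 3)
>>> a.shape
(13, 3, 13, 7)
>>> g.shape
(13, 5, 13)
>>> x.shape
(5, 7, 13)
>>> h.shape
(3, 13, 5, 7)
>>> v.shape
(3, 7)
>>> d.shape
(5, 7, 13)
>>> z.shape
()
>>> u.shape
(5, 13, 5)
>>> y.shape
()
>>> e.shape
()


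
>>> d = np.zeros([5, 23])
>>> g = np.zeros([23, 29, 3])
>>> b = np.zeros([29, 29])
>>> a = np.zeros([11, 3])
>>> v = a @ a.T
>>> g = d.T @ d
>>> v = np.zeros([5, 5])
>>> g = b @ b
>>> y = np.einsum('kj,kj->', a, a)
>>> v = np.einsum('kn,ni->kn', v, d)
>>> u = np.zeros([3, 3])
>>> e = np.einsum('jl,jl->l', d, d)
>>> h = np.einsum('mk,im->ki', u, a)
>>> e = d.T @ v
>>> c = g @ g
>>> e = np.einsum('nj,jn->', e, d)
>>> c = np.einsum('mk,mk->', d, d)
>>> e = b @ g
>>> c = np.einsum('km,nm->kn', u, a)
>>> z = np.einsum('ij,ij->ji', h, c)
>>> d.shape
(5, 23)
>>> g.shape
(29, 29)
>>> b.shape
(29, 29)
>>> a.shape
(11, 3)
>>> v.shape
(5, 5)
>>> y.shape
()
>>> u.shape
(3, 3)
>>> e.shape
(29, 29)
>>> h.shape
(3, 11)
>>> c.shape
(3, 11)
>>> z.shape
(11, 3)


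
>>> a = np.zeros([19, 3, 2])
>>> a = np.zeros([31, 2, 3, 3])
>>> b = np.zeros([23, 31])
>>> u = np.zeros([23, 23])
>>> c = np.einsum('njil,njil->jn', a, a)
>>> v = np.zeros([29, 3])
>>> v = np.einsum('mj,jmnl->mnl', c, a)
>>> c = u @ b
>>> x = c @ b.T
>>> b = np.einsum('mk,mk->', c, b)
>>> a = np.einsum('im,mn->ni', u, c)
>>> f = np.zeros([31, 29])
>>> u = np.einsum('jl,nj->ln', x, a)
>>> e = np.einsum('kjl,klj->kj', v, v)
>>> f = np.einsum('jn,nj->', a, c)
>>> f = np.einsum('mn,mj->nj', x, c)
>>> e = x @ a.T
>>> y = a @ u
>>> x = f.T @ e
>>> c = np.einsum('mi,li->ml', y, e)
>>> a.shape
(31, 23)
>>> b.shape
()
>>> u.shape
(23, 31)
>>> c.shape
(31, 23)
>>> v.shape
(2, 3, 3)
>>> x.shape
(31, 31)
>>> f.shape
(23, 31)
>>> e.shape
(23, 31)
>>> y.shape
(31, 31)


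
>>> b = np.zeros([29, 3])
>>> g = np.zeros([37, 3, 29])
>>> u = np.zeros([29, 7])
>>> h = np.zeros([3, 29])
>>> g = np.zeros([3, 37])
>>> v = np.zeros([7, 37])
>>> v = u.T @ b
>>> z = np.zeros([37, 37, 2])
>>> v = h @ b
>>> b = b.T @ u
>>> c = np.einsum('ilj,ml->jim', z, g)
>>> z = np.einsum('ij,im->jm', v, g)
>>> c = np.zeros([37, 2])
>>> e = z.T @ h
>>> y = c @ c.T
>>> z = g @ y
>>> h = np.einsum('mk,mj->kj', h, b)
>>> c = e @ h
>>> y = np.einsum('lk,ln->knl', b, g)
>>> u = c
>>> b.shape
(3, 7)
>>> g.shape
(3, 37)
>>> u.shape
(37, 7)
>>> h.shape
(29, 7)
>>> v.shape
(3, 3)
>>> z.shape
(3, 37)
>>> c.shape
(37, 7)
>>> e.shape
(37, 29)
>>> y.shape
(7, 37, 3)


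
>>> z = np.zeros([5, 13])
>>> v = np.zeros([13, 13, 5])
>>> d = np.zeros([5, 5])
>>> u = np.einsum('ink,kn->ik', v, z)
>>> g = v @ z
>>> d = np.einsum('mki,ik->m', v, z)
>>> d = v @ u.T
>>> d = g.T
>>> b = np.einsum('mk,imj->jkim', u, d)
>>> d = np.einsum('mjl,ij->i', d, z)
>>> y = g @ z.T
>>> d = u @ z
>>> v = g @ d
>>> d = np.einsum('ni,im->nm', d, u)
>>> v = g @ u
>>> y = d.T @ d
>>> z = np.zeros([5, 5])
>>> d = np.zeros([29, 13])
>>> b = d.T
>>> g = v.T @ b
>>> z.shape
(5, 5)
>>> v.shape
(13, 13, 5)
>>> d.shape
(29, 13)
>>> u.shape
(13, 5)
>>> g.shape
(5, 13, 29)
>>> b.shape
(13, 29)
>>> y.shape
(5, 5)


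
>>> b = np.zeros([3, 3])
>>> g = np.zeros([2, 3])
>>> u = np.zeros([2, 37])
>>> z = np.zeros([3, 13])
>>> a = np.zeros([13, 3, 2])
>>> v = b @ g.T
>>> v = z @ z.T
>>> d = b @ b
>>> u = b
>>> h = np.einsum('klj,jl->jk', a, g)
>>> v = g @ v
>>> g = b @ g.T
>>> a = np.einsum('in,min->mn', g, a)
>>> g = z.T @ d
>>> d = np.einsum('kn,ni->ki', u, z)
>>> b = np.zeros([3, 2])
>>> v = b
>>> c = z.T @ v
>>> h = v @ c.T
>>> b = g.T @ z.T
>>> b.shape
(3, 3)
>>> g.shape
(13, 3)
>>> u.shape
(3, 3)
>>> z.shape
(3, 13)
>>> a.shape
(13, 2)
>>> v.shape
(3, 2)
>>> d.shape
(3, 13)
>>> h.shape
(3, 13)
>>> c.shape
(13, 2)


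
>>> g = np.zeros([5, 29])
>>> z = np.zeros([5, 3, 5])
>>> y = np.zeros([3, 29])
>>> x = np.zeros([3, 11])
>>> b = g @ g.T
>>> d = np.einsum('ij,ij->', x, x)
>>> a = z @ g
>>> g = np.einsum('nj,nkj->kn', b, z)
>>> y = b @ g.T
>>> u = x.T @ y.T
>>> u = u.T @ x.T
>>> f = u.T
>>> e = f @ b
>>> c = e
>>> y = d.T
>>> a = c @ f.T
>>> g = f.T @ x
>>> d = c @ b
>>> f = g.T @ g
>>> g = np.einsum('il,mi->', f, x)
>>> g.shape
()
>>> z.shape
(5, 3, 5)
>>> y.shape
()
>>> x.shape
(3, 11)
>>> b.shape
(5, 5)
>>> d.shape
(3, 5)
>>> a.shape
(3, 3)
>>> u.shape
(5, 3)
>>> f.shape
(11, 11)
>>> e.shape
(3, 5)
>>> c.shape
(3, 5)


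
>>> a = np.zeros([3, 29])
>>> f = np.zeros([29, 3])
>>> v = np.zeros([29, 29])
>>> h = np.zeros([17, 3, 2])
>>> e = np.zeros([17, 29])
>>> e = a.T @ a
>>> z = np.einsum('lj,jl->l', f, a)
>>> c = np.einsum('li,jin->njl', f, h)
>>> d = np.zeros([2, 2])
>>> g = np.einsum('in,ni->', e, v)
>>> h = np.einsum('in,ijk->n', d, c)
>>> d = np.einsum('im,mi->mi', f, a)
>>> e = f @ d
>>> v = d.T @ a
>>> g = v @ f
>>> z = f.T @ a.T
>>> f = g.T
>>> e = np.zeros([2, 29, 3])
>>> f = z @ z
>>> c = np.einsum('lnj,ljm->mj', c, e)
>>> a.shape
(3, 29)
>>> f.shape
(3, 3)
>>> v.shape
(29, 29)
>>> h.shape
(2,)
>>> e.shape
(2, 29, 3)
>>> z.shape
(3, 3)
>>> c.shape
(3, 29)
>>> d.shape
(3, 29)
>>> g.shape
(29, 3)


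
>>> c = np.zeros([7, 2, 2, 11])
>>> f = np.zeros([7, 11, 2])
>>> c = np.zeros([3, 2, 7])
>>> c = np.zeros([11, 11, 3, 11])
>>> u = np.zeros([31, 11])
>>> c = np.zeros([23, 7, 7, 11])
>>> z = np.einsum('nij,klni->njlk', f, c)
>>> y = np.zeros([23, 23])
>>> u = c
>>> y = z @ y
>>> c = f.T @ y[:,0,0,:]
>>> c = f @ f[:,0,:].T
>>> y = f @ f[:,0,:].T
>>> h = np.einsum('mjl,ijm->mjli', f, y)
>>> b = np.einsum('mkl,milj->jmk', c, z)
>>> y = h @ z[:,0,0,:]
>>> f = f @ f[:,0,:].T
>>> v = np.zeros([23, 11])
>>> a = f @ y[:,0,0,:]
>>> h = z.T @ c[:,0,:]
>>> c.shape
(7, 11, 7)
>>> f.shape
(7, 11, 7)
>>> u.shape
(23, 7, 7, 11)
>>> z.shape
(7, 2, 7, 23)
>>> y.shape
(7, 11, 2, 23)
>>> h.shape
(23, 7, 2, 7)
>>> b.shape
(23, 7, 11)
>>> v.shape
(23, 11)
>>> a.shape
(7, 11, 23)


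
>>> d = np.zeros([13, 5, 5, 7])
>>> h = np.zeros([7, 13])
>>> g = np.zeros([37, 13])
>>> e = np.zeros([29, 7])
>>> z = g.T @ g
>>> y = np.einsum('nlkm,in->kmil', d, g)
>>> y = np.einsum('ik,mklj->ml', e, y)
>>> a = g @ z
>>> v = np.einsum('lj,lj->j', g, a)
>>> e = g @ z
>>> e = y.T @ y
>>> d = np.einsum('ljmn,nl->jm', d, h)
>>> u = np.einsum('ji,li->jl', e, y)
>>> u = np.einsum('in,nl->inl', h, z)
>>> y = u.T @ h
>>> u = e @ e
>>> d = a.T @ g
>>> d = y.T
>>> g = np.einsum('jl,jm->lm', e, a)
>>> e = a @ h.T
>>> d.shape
(13, 13, 13)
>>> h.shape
(7, 13)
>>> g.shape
(37, 13)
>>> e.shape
(37, 7)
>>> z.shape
(13, 13)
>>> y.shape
(13, 13, 13)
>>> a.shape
(37, 13)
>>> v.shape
(13,)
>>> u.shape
(37, 37)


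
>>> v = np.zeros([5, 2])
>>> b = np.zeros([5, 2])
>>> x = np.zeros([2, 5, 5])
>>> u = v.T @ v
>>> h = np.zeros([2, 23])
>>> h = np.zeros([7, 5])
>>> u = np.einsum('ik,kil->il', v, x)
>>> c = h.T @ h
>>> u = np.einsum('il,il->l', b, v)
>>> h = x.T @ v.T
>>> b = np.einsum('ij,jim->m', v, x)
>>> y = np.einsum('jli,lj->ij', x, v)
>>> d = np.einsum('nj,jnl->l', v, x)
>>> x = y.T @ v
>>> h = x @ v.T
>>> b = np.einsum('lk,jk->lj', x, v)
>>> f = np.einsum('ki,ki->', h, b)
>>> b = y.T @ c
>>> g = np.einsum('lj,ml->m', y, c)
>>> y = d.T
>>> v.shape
(5, 2)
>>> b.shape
(2, 5)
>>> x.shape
(2, 2)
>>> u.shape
(2,)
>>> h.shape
(2, 5)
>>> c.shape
(5, 5)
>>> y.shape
(5,)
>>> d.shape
(5,)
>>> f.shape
()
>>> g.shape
(5,)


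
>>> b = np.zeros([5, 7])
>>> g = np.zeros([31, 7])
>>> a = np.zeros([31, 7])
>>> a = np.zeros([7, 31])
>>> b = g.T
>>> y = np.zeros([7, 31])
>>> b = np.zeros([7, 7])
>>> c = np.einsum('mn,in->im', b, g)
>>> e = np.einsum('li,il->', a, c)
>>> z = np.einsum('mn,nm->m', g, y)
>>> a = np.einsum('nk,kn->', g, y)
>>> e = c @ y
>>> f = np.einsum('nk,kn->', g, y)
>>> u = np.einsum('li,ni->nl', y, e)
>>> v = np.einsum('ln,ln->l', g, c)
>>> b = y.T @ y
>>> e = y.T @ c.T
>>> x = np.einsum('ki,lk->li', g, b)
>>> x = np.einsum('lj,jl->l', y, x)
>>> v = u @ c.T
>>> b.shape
(31, 31)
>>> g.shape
(31, 7)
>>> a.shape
()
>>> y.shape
(7, 31)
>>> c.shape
(31, 7)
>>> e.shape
(31, 31)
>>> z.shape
(31,)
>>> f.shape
()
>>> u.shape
(31, 7)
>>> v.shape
(31, 31)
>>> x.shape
(7,)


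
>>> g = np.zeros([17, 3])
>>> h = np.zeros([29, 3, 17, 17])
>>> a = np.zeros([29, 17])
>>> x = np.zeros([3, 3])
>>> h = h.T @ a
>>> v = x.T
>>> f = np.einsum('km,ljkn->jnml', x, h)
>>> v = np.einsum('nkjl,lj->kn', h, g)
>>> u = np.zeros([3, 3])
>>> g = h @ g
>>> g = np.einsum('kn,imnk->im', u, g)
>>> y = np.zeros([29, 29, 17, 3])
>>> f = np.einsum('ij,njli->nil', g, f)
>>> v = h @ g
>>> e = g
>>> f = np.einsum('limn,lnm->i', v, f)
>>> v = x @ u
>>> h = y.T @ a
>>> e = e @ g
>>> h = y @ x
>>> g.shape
(17, 17)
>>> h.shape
(29, 29, 17, 3)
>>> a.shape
(29, 17)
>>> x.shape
(3, 3)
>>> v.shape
(3, 3)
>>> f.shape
(17,)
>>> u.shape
(3, 3)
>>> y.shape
(29, 29, 17, 3)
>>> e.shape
(17, 17)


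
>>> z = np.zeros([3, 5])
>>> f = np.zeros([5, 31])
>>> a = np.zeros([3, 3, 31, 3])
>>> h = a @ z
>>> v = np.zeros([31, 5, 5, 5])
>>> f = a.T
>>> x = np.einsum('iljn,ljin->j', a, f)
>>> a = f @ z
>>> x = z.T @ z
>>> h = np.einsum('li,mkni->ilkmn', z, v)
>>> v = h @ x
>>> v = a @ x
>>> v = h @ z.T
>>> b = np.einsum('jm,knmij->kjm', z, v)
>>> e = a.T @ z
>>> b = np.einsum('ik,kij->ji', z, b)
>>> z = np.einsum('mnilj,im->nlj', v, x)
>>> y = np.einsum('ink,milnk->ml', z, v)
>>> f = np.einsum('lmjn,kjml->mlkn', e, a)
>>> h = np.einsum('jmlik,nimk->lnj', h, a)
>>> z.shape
(3, 31, 3)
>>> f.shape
(3, 5, 3, 5)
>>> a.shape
(3, 31, 3, 5)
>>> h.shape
(5, 3, 5)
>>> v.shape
(5, 3, 5, 31, 3)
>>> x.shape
(5, 5)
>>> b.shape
(5, 3)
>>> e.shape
(5, 3, 31, 5)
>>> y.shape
(5, 5)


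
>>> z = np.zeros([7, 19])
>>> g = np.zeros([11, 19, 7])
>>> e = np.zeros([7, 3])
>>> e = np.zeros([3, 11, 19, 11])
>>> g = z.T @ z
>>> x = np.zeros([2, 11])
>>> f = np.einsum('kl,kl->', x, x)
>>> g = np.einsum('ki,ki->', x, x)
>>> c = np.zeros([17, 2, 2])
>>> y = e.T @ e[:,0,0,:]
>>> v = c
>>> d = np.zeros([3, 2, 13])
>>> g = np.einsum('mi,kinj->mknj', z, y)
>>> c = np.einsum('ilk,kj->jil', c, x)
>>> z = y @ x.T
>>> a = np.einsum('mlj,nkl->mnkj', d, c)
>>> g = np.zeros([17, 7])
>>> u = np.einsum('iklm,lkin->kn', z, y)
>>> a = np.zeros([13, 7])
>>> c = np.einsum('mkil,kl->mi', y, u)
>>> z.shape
(11, 19, 11, 2)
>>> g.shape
(17, 7)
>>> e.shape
(3, 11, 19, 11)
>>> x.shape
(2, 11)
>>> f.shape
()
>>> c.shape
(11, 11)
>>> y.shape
(11, 19, 11, 11)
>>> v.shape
(17, 2, 2)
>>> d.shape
(3, 2, 13)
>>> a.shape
(13, 7)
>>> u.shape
(19, 11)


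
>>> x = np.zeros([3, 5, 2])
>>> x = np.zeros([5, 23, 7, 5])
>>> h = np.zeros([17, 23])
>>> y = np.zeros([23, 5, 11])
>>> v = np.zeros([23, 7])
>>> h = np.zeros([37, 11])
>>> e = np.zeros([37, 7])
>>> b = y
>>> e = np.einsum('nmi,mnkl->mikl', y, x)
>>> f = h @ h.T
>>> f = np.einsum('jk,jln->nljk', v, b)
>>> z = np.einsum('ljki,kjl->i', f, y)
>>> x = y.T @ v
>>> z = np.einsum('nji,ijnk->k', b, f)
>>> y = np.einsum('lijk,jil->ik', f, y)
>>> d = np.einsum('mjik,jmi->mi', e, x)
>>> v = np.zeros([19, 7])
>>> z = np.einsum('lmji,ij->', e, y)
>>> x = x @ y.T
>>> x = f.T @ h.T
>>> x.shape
(7, 23, 5, 37)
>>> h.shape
(37, 11)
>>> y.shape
(5, 7)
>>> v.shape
(19, 7)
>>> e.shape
(5, 11, 7, 5)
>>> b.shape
(23, 5, 11)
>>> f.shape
(11, 5, 23, 7)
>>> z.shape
()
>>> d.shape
(5, 7)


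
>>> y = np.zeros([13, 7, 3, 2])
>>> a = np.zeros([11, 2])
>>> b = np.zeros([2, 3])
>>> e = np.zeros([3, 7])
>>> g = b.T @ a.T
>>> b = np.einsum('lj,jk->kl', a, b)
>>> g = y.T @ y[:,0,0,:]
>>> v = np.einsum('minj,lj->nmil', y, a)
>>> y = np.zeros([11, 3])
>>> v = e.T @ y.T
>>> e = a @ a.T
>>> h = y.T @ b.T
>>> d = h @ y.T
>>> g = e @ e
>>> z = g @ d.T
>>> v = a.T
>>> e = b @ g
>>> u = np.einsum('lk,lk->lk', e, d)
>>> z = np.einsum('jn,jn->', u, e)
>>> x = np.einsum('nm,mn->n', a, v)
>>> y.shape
(11, 3)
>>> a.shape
(11, 2)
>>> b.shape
(3, 11)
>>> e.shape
(3, 11)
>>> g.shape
(11, 11)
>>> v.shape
(2, 11)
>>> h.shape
(3, 3)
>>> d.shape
(3, 11)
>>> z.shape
()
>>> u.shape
(3, 11)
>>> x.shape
(11,)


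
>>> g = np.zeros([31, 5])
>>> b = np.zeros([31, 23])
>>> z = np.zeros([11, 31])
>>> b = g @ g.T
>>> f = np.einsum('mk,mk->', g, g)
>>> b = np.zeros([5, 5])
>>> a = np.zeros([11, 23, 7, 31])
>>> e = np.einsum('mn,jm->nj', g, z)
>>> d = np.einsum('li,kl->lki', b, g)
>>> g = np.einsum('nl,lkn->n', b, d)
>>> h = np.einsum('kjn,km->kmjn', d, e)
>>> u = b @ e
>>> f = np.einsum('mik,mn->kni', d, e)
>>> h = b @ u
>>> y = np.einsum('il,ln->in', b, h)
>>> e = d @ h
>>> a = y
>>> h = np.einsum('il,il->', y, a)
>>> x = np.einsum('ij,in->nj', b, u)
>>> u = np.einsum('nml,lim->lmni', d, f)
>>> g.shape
(5,)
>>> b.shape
(5, 5)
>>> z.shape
(11, 31)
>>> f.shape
(5, 11, 31)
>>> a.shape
(5, 11)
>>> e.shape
(5, 31, 11)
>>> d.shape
(5, 31, 5)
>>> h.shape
()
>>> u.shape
(5, 31, 5, 11)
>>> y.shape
(5, 11)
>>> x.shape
(11, 5)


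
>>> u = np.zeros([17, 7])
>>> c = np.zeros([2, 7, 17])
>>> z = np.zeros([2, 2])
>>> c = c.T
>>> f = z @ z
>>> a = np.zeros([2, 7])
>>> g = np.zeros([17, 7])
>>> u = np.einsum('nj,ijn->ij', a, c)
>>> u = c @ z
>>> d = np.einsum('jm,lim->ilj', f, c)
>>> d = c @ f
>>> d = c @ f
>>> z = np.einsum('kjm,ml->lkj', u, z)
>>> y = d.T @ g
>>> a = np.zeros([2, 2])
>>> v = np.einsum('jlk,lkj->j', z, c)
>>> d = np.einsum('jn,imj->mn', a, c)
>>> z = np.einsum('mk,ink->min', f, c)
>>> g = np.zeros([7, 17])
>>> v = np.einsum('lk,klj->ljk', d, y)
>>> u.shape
(17, 7, 2)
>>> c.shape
(17, 7, 2)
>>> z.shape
(2, 17, 7)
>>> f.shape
(2, 2)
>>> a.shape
(2, 2)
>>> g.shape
(7, 17)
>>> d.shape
(7, 2)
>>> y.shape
(2, 7, 7)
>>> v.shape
(7, 7, 2)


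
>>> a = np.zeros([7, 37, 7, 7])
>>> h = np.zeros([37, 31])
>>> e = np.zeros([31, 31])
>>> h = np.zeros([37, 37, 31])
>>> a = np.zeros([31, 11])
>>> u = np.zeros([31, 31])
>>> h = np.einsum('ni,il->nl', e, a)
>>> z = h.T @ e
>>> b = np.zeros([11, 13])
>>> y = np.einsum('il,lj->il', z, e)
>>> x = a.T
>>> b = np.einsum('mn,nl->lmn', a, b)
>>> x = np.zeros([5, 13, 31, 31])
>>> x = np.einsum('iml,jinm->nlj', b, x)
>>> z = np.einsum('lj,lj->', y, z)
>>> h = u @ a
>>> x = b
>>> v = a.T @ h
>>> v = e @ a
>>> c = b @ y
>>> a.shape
(31, 11)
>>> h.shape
(31, 11)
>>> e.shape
(31, 31)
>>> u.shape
(31, 31)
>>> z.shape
()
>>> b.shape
(13, 31, 11)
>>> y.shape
(11, 31)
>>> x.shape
(13, 31, 11)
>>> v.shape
(31, 11)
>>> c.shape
(13, 31, 31)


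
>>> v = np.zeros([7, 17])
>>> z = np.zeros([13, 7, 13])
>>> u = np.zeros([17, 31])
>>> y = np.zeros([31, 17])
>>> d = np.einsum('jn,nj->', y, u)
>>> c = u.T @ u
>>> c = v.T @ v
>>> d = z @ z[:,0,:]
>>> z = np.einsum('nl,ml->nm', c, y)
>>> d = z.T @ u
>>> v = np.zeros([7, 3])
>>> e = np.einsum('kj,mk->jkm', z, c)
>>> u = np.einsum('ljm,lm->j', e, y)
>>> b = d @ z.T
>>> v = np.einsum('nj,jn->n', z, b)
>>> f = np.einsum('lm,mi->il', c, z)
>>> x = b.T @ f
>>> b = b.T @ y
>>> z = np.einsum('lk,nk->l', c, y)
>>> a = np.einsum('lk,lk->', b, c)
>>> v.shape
(17,)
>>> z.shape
(17,)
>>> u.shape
(17,)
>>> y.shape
(31, 17)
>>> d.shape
(31, 31)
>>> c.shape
(17, 17)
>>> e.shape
(31, 17, 17)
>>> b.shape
(17, 17)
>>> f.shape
(31, 17)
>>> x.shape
(17, 17)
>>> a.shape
()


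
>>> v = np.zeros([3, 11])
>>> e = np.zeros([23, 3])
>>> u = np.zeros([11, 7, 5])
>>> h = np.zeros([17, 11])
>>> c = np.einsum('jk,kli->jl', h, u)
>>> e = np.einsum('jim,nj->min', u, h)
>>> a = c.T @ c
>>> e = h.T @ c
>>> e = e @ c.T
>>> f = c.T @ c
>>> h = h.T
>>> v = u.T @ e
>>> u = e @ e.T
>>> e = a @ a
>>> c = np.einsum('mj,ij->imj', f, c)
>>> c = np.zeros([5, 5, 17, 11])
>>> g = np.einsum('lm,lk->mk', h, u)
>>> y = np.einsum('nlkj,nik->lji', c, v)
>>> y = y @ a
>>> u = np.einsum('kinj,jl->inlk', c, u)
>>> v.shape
(5, 7, 17)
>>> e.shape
(7, 7)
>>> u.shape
(5, 17, 11, 5)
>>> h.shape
(11, 17)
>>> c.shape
(5, 5, 17, 11)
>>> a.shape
(7, 7)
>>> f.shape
(7, 7)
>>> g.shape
(17, 11)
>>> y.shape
(5, 11, 7)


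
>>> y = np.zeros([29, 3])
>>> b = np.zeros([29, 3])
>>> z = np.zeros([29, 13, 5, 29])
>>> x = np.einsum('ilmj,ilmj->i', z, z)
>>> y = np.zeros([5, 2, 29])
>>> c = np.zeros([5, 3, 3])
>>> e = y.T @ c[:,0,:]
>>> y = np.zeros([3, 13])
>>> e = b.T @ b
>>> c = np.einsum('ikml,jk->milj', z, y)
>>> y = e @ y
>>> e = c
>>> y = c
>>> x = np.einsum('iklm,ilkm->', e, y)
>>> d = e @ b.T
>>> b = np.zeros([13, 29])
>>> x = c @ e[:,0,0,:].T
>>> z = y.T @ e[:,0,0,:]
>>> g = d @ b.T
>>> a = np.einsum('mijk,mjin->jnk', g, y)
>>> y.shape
(5, 29, 29, 3)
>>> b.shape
(13, 29)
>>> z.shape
(3, 29, 29, 3)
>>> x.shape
(5, 29, 29, 5)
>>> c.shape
(5, 29, 29, 3)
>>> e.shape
(5, 29, 29, 3)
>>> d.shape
(5, 29, 29, 29)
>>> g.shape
(5, 29, 29, 13)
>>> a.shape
(29, 3, 13)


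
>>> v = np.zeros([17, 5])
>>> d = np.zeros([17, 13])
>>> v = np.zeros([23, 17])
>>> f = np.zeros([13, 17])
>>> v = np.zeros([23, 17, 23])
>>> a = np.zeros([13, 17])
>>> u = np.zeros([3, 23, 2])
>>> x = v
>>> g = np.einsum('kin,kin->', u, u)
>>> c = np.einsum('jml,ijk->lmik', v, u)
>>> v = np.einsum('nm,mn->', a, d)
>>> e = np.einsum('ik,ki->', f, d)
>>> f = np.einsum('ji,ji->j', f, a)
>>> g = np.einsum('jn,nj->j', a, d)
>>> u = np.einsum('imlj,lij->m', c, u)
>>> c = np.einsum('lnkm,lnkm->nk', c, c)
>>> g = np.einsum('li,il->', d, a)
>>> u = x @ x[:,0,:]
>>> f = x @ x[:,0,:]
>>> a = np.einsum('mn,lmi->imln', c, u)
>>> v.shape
()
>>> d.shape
(17, 13)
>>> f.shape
(23, 17, 23)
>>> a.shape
(23, 17, 23, 3)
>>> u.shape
(23, 17, 23)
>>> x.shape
(23, 17, 23)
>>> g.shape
()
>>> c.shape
(17, 3)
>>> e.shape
()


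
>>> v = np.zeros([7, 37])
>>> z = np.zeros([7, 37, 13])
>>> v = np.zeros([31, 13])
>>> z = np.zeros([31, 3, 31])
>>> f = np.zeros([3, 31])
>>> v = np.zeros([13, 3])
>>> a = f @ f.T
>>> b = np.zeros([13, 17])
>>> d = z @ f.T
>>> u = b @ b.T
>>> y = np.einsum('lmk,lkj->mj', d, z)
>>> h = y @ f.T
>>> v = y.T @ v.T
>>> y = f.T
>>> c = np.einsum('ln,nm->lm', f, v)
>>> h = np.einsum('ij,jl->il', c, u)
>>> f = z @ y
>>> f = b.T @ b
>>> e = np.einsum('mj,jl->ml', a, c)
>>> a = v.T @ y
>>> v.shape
(31, 13)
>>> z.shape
(31, 3, 31)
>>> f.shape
(17, 17)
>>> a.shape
(13, 3)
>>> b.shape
(13, 17)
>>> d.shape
(31, 3, 3)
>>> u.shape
(13, 13)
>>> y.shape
(31, 3)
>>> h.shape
(3, 13)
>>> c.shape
(3, 13)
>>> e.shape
(3, 13)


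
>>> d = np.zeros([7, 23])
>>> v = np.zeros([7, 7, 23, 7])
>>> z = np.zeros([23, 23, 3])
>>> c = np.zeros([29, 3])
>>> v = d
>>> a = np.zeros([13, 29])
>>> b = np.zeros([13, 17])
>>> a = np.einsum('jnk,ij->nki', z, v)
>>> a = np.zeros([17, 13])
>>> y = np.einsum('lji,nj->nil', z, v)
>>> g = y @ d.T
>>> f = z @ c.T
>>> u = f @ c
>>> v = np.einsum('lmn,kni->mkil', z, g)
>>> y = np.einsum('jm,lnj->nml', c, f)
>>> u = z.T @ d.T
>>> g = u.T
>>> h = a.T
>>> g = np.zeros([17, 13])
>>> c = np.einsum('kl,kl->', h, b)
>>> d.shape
(7, 23)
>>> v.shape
(23, 7, 7, 23)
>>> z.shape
(23, 23, 3)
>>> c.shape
()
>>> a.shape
(17, 13)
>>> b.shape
(13, 17)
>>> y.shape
(23, 3, 23)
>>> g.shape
(17, 13)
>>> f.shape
(23, 23, 29)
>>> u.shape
(3, 23, 7)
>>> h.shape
(13, 17)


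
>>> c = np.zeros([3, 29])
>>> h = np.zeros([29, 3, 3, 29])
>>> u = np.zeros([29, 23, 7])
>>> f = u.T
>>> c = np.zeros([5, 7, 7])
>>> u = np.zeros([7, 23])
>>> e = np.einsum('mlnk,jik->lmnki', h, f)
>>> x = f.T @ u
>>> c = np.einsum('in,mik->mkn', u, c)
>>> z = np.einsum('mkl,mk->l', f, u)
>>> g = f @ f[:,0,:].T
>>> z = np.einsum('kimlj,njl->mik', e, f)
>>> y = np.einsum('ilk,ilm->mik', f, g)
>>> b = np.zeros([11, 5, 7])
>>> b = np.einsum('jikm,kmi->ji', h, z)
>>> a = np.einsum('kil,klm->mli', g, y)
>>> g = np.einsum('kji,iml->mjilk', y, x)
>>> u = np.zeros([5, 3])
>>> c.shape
(5, 7, 23)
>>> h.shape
(29, 3, 3, 29)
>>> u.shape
(5, 3)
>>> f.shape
(7, 23, 29)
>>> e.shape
(3, 29, 3, 29, 23)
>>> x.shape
(29, 23, 23)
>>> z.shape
(3, 29, 3)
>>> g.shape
(23, 7, 29, 23, 7)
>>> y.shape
(7, 7, 29)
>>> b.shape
(29, 3)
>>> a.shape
(29, 7, 23)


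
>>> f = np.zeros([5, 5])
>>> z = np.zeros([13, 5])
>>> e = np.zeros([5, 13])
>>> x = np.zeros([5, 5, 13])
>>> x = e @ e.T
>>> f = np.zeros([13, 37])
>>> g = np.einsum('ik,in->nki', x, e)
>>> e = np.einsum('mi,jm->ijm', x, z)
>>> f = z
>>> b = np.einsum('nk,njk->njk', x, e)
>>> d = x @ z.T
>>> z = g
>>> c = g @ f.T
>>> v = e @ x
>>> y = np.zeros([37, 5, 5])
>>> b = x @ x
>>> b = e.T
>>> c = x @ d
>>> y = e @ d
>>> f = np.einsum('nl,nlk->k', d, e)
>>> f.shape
(5,)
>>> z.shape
(13, 5, 5)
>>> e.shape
(5, 13, 5)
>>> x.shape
(5, 5)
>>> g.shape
(13, 5, 5)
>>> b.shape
(5, 13, 5)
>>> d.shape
(5, 13)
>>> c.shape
(5, 13)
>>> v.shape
(5, 13, 5)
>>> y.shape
(5, 13, 13)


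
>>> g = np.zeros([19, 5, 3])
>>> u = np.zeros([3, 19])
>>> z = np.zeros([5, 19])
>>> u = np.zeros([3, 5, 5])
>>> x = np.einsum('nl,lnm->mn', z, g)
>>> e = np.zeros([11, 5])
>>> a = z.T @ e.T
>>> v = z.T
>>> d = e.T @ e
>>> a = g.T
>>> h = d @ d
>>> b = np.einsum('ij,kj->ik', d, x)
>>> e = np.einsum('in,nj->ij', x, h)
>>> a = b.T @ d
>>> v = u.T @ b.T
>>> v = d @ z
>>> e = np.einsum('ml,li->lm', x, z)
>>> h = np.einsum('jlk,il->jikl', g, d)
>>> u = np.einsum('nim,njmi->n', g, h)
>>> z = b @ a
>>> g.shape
(19, 5, 3)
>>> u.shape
(19,)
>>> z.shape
(5, 5)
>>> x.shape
(3, 5)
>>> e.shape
(5, 3)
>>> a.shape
(3, 5)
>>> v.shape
(5, 19)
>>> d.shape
(5, 5)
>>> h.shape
(19, 5, 3, 5)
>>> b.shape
(5, 3)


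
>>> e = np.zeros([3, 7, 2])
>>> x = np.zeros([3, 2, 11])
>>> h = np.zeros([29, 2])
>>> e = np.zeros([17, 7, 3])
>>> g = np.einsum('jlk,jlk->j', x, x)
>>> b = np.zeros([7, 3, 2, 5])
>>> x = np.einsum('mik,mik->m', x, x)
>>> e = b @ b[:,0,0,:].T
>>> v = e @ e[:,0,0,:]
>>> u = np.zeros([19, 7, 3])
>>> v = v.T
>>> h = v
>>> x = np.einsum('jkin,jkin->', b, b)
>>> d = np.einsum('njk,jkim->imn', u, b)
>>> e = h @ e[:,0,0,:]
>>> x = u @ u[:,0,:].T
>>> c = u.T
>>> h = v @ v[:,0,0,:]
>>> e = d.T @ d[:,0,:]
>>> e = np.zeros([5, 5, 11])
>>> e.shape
(5, 5, 11)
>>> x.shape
(19, 7, 19)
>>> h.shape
(7, 2, 3, 7)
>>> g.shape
(3,)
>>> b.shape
(7, 3, 2, 5)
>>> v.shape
(7, 2, 3, 7)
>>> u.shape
(19, 7, 3)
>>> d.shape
(2, 5, 19)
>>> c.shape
(3, 7, 19)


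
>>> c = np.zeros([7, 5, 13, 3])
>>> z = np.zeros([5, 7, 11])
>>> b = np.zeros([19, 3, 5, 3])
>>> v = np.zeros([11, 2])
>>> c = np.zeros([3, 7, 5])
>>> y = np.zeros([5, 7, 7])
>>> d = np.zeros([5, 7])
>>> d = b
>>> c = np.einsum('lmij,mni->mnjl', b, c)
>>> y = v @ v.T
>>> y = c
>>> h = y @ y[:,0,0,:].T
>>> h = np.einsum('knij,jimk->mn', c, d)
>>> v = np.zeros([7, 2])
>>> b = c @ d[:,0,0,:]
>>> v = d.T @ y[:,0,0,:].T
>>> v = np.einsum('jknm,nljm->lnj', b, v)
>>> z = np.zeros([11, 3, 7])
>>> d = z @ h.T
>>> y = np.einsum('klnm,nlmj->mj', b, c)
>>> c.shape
(3, 7, 3, 19)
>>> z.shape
(11, 3, 7)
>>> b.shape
(3, 7, 3, 3)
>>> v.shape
(5, 3, 3)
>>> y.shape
(3, 19)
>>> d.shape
(11, 3, 5)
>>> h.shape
(5, 7)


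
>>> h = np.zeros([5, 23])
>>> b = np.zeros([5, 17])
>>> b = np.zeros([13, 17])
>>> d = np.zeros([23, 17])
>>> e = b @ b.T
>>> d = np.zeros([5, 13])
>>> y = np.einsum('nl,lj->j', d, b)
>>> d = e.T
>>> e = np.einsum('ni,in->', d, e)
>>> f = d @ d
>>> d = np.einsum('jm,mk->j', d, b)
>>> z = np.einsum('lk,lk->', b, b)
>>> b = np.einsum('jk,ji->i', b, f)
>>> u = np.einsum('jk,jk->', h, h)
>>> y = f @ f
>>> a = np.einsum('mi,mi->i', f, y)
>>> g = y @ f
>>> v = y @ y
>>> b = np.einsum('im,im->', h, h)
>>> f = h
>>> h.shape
(5, 23)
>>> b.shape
()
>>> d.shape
(13,)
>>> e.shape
()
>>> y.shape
(13, 13)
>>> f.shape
(5, 23)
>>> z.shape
()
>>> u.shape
()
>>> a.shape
(13,)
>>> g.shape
(13, 13)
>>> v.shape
(13, 13)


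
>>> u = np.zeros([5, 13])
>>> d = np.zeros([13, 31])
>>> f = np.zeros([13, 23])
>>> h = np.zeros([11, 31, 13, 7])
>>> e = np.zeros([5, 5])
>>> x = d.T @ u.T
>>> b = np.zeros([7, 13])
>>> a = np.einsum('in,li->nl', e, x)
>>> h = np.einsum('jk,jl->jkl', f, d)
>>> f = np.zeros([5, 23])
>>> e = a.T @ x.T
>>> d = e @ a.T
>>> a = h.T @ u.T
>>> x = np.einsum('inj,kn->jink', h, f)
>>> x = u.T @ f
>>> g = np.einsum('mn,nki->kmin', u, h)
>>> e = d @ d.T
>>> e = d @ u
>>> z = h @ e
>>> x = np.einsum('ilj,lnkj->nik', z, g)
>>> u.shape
(5, 13)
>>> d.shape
(31, 5)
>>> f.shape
(5, 23)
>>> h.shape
(13, 23, 31)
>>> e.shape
(31, 13)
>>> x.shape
(5, 13, 31)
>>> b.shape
(7, 13)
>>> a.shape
(31, 23, 5)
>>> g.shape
(23, 5, 31, 13)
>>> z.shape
(13, 23, 13)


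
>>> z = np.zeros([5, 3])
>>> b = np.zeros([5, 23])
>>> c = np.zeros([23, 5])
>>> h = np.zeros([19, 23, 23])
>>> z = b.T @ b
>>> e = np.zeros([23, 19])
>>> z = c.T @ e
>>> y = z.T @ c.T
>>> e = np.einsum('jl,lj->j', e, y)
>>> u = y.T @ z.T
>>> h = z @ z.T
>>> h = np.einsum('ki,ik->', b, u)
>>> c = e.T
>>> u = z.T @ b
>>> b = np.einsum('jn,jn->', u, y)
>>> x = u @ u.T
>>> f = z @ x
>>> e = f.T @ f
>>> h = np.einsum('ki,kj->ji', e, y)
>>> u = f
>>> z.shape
(5, 19)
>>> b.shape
()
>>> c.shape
(23,)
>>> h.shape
(23, 19)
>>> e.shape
(19, 19)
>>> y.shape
(19, 23)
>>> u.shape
(5, 19)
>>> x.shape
(19, 19)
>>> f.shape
(5, 19)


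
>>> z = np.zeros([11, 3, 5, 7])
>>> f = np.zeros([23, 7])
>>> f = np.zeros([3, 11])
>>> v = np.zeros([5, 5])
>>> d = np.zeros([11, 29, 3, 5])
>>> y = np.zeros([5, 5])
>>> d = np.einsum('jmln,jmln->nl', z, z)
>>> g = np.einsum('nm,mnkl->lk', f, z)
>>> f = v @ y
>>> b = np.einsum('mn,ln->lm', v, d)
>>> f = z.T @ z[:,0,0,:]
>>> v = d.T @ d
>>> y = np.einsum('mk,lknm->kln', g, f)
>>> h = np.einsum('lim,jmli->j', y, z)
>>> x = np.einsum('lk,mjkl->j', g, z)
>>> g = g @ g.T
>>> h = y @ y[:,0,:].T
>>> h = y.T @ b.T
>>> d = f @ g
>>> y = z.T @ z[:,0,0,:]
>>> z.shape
(11, 3, 5, 7)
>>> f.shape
(7, 5, 3, 7)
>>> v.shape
(5, 5)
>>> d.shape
(7, 5, 3, 7)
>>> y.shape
(7, 5, 3, 7)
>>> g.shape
(7, 7)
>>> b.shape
(7, 5)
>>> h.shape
(3, 7, 7)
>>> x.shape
(3,)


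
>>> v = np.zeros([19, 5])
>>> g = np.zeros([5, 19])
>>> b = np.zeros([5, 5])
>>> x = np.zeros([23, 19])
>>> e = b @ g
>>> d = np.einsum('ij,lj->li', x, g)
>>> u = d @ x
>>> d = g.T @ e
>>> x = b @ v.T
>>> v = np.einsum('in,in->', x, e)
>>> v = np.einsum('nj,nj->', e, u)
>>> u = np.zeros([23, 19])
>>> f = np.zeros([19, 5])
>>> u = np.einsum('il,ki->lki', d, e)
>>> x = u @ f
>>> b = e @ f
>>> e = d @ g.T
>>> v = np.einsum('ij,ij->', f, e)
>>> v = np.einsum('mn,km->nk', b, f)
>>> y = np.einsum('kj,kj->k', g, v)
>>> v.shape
(5, 19)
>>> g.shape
(5, 19)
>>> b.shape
(5, 5)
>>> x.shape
(19, 5, 5)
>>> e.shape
(19, 5)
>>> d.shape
(19, 19)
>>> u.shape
(19, 5, 19)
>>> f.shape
(19, 5)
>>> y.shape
(5,)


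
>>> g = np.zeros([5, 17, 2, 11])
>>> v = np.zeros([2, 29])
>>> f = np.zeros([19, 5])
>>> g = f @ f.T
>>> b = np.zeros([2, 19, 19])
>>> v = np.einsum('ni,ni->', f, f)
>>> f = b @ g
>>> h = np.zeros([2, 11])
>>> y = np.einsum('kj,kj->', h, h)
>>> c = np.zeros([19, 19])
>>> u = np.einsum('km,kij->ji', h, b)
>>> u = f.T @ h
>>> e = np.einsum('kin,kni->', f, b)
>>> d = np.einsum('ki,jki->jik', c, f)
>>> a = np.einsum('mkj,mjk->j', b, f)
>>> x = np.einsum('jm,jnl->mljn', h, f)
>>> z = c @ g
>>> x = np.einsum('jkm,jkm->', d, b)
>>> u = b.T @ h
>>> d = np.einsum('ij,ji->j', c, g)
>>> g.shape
(19, 19)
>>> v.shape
()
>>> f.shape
(2, 19, 19)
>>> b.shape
(2, 19, 19)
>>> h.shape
(2, 11)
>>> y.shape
()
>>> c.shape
(19, 19)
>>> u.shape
(19, 19, 11)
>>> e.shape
()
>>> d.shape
(19,)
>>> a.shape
(19,)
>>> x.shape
()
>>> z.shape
(19, 19)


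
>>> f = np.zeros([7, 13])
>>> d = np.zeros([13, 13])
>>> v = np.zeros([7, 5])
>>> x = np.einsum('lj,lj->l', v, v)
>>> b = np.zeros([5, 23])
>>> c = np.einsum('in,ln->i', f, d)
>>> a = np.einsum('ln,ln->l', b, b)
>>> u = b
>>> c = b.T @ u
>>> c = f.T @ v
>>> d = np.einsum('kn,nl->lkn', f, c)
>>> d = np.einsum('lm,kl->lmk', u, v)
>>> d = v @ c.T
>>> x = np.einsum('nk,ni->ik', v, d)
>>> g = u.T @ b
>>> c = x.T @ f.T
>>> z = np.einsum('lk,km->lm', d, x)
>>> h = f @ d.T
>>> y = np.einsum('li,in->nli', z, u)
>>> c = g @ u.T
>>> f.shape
(7, 13)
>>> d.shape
(7, 13)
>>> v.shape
(7, 5)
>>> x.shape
(13, 5)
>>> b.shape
(5, 23)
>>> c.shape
(23, 5)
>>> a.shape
(5,)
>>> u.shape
(5, 23)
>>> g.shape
(23, 23)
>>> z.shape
(7, 5)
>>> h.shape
(7, 7)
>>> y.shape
(23, 7, 5)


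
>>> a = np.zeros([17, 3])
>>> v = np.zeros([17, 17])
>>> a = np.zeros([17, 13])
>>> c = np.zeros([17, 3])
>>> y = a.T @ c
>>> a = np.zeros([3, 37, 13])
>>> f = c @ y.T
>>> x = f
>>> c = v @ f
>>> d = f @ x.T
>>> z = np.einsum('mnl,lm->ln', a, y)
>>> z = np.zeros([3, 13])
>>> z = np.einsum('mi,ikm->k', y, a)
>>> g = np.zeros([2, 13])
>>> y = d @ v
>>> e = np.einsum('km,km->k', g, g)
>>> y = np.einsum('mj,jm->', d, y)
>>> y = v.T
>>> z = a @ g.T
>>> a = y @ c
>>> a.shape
(17, 13)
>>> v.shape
(17, 17)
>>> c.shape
(17, 13)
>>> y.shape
(17, 17)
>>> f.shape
(17, 13)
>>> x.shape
(17, 13)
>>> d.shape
(17, 17)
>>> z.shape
(3, 37, 2)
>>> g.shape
(2, 13)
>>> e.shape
(2,)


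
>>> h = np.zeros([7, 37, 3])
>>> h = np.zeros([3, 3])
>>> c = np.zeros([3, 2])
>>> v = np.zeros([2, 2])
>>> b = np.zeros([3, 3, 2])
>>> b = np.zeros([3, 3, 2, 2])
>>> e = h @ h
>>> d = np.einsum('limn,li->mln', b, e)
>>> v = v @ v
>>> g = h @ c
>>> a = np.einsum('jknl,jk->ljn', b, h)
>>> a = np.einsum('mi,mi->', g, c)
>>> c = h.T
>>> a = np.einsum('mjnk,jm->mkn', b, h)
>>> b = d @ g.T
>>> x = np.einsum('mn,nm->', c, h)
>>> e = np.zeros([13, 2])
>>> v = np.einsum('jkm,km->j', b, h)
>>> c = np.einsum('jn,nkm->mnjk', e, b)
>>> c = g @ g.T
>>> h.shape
(3, 3)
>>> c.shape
(3, 3)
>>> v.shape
(2,)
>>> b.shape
(2, 3, 3)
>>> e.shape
(13, 2)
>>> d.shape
(2, 3, 2)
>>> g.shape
(3, 2)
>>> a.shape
(3, 2, 2)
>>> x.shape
()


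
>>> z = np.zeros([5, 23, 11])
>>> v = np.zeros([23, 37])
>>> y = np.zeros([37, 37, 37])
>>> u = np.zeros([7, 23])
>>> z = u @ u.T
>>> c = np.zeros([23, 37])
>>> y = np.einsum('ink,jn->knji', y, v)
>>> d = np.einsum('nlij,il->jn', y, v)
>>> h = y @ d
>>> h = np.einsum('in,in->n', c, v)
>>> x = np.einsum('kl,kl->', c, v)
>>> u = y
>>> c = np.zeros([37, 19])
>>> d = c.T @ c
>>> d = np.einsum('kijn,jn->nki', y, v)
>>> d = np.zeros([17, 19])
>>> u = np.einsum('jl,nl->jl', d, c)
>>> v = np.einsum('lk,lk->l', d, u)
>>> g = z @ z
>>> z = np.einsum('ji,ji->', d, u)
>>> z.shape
()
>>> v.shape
(17,)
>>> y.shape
(37, 37, 23, 37)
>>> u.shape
(17, 19)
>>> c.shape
(37, 19)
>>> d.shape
(17, 19)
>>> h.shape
(37,)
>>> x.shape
()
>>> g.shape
(7, 7)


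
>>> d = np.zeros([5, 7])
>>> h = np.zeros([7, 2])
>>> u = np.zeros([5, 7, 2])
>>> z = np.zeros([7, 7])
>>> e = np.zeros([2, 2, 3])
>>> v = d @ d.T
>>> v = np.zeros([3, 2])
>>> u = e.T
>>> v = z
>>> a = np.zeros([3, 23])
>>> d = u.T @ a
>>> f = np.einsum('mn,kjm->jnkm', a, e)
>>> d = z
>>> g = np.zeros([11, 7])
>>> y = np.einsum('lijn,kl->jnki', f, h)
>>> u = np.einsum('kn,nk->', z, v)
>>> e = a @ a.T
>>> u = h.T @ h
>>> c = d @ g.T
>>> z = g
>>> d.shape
(7, 7)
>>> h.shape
(7, 2)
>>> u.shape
(2, 2)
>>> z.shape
(11, 7)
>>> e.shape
(3, 3)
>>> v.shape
(7, 7)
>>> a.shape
(3, 23)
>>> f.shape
(2, 23, 2, 3)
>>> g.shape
(11, 7)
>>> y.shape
(2, 3, 7, 23)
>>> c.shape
(7, 11)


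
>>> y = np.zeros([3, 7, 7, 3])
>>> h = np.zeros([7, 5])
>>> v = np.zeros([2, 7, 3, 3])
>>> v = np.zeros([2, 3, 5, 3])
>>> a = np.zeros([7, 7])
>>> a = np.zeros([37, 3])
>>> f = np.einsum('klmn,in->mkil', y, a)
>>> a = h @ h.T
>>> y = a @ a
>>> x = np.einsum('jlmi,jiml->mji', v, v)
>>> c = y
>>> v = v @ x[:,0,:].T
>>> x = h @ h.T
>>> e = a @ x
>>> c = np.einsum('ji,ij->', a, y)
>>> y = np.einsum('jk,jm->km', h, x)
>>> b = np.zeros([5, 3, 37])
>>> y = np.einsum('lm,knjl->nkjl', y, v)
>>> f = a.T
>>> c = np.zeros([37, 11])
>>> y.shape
(3, 2, 5, 5)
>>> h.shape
(7, 5)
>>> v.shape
(2, 3, 5, 5)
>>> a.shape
(7, 7)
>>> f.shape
(7, 7)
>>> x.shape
(7, 7)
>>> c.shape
(37, 11)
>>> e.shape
(7, 7)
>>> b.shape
(5, 3, 37)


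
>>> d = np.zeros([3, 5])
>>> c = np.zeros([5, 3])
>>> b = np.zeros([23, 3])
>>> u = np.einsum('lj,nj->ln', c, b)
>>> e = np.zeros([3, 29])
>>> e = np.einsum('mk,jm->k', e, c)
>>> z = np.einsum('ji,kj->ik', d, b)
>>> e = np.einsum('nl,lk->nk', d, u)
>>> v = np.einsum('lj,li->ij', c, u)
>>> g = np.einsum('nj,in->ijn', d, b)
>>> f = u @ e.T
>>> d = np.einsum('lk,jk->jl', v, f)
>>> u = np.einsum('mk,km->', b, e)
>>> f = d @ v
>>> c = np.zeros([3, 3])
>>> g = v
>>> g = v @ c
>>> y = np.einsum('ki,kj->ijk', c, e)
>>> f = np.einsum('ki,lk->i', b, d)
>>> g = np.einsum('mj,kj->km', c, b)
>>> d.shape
(5, 23)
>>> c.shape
(3, 3)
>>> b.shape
(23, 3)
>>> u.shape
()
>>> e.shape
(3, 23)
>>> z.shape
(5, 23)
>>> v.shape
(23, 3)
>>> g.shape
(23, 3)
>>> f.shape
(3,)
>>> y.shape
(3, 23, 3)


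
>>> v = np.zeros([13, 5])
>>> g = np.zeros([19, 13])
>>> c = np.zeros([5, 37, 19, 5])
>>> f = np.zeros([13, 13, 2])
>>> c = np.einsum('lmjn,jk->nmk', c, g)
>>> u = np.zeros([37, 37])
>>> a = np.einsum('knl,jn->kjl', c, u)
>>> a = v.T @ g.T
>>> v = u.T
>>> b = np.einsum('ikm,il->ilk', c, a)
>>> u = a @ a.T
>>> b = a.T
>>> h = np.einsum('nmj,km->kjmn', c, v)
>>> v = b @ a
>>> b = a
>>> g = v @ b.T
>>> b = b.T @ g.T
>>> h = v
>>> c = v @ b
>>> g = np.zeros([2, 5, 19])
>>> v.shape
(19, 19)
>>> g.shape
(2, 5, 19)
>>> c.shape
(19, 19)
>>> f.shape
(13, 13, 2)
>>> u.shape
(5, 5)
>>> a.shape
(5, 19)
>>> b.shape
(19, 19)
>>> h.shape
(19, 19)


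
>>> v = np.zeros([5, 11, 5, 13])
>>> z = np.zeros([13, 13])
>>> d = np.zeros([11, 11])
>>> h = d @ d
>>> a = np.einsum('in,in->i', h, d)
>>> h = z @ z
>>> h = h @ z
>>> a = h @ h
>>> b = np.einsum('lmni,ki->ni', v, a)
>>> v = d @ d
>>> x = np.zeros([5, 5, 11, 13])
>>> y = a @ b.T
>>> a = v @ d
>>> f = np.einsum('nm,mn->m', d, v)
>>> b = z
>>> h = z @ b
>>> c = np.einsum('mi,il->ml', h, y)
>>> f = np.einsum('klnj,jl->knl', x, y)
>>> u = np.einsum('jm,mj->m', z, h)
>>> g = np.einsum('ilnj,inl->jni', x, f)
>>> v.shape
(11, 11)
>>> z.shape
(13, 13)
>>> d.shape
(11, 11)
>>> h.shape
(13, 13)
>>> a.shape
(11, 11)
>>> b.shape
(13, 13)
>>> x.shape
(5, 5, 11, 13)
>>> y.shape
(13, 5)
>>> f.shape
(5, 11, 5)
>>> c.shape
(13, 5)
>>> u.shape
(13,)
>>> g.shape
(13, 11, 5)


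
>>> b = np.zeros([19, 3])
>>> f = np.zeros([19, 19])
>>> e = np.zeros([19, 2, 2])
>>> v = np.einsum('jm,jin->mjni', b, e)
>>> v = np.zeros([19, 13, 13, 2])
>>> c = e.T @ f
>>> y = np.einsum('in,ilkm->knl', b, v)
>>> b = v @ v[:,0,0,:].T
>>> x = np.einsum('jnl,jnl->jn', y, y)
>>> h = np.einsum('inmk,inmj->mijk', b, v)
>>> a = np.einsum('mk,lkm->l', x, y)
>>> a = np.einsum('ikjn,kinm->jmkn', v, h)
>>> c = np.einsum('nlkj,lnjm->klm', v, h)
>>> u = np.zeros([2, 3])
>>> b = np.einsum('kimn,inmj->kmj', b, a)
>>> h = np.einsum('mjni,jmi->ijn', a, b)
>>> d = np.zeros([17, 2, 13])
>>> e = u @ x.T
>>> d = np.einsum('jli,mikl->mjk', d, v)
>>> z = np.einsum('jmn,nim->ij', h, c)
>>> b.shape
(19, 13, 2)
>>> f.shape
(19, 19)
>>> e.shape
(2, 13)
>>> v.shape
(19, 13, 13, 2)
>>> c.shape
(13, 13, 19)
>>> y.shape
(13, 3, 13)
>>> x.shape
(13, 3)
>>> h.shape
(2, 19, 13)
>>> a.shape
(13, 19, 13, 2)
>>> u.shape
(2, 3)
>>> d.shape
(19, 17, 13)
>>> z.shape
(13, 2)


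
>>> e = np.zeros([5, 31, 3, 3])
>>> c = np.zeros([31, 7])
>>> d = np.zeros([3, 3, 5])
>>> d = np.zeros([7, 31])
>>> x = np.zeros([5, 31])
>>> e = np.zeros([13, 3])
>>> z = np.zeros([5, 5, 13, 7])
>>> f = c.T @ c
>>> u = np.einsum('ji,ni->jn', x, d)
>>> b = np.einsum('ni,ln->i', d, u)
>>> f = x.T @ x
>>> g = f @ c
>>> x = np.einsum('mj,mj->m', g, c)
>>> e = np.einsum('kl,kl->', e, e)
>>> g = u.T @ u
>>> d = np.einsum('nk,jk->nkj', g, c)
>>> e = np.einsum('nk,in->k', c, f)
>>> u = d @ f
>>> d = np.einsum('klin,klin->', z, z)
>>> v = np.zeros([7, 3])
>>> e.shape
(7,)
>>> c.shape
(31, 7)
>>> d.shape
()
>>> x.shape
(31,)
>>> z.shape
(5, 5, 13, 7)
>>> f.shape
(31, 31)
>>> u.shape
(7, 7, 31)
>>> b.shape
(31,)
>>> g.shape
(7, 7)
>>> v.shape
(7, 3)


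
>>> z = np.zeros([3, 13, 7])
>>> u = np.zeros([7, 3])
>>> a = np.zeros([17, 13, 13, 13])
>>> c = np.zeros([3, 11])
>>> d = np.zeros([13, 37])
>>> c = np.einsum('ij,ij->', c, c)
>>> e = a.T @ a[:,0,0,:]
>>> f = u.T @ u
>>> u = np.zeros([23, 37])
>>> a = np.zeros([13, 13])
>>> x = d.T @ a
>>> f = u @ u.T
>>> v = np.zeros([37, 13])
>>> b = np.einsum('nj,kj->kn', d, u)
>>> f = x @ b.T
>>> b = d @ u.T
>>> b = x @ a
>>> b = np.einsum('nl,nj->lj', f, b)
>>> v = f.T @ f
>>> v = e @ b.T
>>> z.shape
(3, 13, 7)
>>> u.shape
(23, 37)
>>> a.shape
(13, 13)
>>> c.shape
()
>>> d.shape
(13, 37)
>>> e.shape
(13, 13, 13, 13)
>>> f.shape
(37, 23)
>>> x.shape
(37, 13)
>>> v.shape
(13, 13, 13, 23)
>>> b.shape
(23, 13)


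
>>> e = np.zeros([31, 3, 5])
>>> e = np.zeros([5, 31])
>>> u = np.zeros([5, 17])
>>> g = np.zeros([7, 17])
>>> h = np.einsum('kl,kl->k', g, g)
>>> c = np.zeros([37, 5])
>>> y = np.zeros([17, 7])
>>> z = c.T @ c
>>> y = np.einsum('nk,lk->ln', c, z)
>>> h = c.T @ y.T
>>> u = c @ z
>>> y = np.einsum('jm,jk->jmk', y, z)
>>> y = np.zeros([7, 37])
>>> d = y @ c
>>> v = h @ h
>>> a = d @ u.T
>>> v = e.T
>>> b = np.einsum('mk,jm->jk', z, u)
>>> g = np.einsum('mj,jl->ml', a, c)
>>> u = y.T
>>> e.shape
(5, 31)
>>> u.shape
(37, 7)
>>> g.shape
(7, 5)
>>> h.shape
(5, 5)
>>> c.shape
(37, 5)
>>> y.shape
(7, 37)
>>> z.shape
(5, 5)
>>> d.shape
(7, 5)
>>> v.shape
(31, 5)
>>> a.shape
(7, 37)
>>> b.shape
(37, 5)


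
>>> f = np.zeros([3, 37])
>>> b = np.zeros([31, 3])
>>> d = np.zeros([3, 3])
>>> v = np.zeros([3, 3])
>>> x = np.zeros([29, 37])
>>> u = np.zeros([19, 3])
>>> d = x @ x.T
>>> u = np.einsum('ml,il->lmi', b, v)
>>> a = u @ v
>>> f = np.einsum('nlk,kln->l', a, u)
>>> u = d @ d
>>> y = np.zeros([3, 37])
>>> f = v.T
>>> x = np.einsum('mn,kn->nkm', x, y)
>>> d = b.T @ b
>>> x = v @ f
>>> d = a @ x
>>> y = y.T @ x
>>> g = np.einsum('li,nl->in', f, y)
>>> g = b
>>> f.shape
(3, 3)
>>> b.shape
(31, 3)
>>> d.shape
(3, 31, 3)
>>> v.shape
(3, 3)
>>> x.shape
(3, 3)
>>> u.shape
(29, 29)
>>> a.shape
(3, 31, 3)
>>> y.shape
(37, 3)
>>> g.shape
(31, 3)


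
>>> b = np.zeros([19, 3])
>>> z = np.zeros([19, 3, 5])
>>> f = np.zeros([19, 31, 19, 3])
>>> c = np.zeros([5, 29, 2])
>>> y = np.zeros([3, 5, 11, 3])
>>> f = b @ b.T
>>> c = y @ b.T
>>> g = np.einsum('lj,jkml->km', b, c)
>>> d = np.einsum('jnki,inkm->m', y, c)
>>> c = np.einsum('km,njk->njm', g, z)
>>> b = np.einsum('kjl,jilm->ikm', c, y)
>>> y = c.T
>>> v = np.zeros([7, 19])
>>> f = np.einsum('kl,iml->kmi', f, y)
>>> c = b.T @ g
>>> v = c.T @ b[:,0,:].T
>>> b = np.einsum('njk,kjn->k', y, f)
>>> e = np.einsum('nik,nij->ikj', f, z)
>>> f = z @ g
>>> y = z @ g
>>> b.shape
(19,)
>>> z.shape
(19, 3, 5)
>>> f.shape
(19, 3, 11)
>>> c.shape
(3, 19, 11)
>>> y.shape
(19, 3, 11)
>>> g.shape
(5, 11)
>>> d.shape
(19,)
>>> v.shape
(11, 19, 5)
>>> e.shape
(3, 11, 5)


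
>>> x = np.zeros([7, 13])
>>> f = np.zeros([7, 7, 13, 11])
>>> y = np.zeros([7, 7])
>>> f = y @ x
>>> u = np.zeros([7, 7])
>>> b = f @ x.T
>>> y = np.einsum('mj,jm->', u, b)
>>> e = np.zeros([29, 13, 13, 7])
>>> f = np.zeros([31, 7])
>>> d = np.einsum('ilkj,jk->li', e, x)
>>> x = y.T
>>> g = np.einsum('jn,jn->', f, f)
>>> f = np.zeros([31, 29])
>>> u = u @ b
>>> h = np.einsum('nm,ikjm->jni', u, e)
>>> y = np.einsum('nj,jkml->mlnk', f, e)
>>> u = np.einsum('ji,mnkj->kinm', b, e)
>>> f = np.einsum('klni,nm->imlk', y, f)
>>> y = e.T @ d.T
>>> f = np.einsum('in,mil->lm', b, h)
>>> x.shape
()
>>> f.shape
(29, 13)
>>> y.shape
(7, 13, 13, 13)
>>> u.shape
(13, 7, 13, 29)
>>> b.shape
(7, 7)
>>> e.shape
(29, 13, 13, 7)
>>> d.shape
(13, 29)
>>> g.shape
()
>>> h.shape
(13, 7, 29)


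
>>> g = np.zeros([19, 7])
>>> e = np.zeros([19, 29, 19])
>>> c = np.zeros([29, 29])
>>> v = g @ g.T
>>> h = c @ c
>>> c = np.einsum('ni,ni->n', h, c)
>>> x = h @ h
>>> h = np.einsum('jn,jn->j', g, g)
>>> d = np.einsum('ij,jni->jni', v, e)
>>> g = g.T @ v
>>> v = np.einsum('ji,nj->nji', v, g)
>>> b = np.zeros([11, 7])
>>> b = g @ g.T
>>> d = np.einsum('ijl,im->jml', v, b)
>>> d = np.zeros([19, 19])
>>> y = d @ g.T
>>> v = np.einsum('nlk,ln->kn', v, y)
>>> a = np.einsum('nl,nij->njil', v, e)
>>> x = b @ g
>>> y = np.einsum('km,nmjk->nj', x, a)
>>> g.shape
(7, 19)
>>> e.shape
(19, 29, 19)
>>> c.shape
(29,)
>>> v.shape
(19, 7)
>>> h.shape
(19,)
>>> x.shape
(7, 19)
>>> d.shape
(19, 19)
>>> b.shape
(7, 7)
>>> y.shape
(19, 29)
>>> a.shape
(19, 19, 29, 7)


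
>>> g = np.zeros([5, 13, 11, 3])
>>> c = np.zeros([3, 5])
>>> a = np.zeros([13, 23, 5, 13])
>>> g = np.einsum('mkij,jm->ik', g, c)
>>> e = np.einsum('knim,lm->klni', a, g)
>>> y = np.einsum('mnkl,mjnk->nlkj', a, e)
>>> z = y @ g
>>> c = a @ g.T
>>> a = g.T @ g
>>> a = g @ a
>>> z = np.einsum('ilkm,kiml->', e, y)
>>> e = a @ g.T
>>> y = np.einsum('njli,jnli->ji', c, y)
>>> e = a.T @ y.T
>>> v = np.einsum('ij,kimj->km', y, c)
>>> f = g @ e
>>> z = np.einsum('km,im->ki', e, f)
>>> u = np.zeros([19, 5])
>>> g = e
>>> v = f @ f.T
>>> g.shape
(13, 23)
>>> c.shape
(13, 23, 5, 11)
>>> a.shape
(11, 13)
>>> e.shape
(13, 23)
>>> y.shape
(23, 11)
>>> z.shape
(13, 11)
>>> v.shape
(11, 11)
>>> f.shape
(11, 23)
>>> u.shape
(19, 5)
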